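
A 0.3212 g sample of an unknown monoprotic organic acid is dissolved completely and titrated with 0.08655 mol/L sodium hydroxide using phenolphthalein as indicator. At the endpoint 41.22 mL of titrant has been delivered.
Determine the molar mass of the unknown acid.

90.03 g/mol

n(NaOH) = 0.04122 L × 0.08655 mol/L = 3.568 × 10^-3 mol
n(HA) = 3.568 × 10^-3 mol (1:1 ratio)
M = m / n = 0.3212 g / 3.568 × 10^-3 mol = 90.03 g/mol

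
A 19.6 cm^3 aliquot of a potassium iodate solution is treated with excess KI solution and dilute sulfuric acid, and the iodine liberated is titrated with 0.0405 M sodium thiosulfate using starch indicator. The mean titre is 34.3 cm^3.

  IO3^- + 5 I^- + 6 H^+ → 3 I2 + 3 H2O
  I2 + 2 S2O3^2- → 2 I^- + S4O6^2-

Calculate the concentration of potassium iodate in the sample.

0.0118 M

n(S2O3^2-) = 0.0343 × 0.0405 = 1.39 × 10^-3 mol
n(I2) = n(S2O3^2-)/2 = 6.95 × 10^-4 mol
From the 1:3 ratio, n(IO3^-) in the aliquot = 1/3 × 6.95 × 10^-4 = 2.32 × 10^-4 mol
[IO3^-] = 2.32 × 10^-4 / 0.0196 = 0.0118 mol/L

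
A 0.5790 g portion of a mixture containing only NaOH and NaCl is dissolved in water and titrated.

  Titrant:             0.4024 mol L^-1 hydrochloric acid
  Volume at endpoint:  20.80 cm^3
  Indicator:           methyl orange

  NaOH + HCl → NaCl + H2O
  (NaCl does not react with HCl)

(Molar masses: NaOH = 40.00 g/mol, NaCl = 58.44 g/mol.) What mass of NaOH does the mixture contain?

0.3348 g

n(HCl) = 0.02080 × 0.4024 = 8.370 × 10^-3 mol
Let x = n(NaOH), y = n(NaCl).
Titrant: 1x = 8.370 × 10^-3;  mass: 40.00x + 58.44y = 0.5790
Solving, x = 8.370 × 10^-3 mol, y = 4.179 × 10^-3 mol
mass of NaOH = 8.370 × 10^-3 × 40.00 = 0.3348 g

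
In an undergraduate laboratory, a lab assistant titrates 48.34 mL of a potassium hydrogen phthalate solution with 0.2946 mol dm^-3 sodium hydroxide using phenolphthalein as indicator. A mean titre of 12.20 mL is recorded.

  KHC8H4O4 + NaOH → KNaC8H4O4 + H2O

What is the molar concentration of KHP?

n(NaOH) = 0.01220 L × 0.2946 mol/L = 3.594 × 10^-3 mol
n(KHC8H4O4) = 3.594 × 10^-3 mol (1:1 mole ratio)
[KHC8H4O4] = 3.594 × 10^-3 mol / 0.04834 L = 0.07435 mol/L

0.07435 mol/L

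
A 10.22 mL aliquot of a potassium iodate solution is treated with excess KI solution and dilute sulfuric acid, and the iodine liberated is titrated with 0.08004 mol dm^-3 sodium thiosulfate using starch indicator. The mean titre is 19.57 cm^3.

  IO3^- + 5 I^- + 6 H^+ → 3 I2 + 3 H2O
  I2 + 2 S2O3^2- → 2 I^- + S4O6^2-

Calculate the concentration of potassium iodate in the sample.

n(S2O3^2-) = 0.01957 × 0.08004 = 1.566 × 10^-3 mol
n(I2) = n(S2O3^2-)/2 = 7.832 × 10^-4 mol
From the 1:3 ratio, n(IO3^-) in the aliquot = 1/3 × 7.832 × 10^-4 = 2.611 × 10^-4 mol
[IO3^-] = 2.611 × 10^-4 / 0.01022 = 0.02554 mol/L

0.02554 mol/L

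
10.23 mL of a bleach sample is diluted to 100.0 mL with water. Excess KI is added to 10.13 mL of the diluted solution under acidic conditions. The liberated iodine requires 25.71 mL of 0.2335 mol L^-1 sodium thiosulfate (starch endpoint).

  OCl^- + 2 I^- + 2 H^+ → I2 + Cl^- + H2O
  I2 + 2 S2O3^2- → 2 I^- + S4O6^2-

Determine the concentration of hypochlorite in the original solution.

2.897 mol/L

n(S2O3^2-) = 0.02571 × 0.2335 = 6.003 × 10^-3 mol
n(I2) = n(S2O3^2-)/2 = 3.002 × 10^-3 mol
n(OCl^-) in the aliquot = 3.002 × 10^-3 mol (1:1 ratio)
[OCl^-]_dilute = 3.002 × 10^-3 / 0.01013 = 0.2963 mol/L
[OCl^-]_original = 0.2963 × 100.0/10.23 = 2.897 mol/L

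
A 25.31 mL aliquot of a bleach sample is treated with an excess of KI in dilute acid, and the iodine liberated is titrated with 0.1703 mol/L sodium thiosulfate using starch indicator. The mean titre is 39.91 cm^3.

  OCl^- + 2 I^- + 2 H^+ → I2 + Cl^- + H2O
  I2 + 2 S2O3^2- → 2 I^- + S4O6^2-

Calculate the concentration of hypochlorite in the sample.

0.1343 mol/L

n(S2O3^2-) = 0.03991 × 0.1703 = 6.797 × 10^-3 mol
n(I2) = n(S2O3^2-)/2 = 3.398 × 10^-3 mol
n(OCl^-) in the aliquot = 3.398 × 10^-3 mol (1:1 ratio)
[OCl^-] = 3.398 × 10^-3 / 0.02531 = 0.1343 mol/L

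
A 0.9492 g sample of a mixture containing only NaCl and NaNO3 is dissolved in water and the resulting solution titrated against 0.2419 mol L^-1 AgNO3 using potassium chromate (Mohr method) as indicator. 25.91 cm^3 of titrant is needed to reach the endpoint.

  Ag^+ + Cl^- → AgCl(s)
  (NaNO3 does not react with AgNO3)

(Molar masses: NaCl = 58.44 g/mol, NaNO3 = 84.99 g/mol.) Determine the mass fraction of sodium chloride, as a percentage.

38.59 %

n(AgNO3) = 0.02591 × 0.2419 = 6.268 × 10^-3 mol
Let x = n(NaCl), y = n(NaNO3).
Titrant: 1x = 6.268 × 10^-3;  mass: 58.44x + 84.99y = 0.9492
Solving, x = 6.268 × 10^-3 mol, y = 6.859 × 10^-3 mol
mass of NaCl = 6.268 × 10^-3 × 58.44 = 0.3663 g
% NaCl = 0.3663 / 0.9492 × 100 = 38.59 %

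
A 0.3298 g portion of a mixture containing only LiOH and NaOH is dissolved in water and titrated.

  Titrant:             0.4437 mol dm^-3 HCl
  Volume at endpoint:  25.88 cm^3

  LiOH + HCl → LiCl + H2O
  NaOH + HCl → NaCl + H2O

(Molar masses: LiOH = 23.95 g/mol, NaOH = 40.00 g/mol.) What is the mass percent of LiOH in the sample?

58.60 %

n(HCl) = 0.02588 × 0.4437 = 0.01148 mol
Let x = n(LiOH), y = n(NaOH).
Titrant: 1x + 1y = 0.01148;  mass: 23.95x + 40.00y = 0.3298
Solving, x = 8.070 × 10^-3 mol, y = 3.413 × 10^-3 mol
mass of LiOH = 8.070 × 10^-3 × 23.95 = 0.1933 g
% LiOH = 0.1933 / 0.3298 × 100 = 58.60 %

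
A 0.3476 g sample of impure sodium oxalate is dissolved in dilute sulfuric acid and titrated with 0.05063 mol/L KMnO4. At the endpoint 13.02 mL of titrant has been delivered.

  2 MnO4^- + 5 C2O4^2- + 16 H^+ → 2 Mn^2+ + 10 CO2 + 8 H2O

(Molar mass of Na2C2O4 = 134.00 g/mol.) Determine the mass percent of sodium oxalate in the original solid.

n(KMnO4) = 0.01302 L × 0.05063 mol/L = 6.592 × 10^-4 mol
From the 5:2 ratio, n(Na2C2O4) = 5/2 × 6.592 × 10^-4 = 1.648 × 10^-3 mol
mass of Na2C2O4 = 1.648 × 10^-3 × 134.00 g/mol = 0.2208 g
% Na2C2O4 = 0.2208 / 0.3476 × 100 = 63.53 %

63.53 %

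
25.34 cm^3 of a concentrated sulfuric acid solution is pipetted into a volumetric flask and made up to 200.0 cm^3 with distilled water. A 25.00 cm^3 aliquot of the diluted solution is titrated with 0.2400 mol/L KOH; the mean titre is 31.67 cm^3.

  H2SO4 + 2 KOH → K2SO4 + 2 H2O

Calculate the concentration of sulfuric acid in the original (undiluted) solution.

1.200 mol/L

n(KOH) = 0.03167 × 0.2400 = 7.601 × 10^-3 mol
From the 1:2 ratio, n(H2SO4) in the aliquot = 1/2 × 7.601 × 10^-3 = 3.800 × 10^-3 mol
[H2SO4]_dilute = 3.800 × 10^-3 / 0.02500 = 0.1520 mol/L
Dilution factor = 200.0 / 25.34 = 7.893
[H2SO4]_stock = 0.1520 × 7.893 = 1.200 mol/L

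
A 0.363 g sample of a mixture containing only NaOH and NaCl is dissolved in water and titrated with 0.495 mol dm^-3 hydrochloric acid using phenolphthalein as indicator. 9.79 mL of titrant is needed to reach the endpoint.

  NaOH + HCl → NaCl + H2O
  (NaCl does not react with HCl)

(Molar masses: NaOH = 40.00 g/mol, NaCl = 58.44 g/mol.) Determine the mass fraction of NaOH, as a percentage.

53.4 %

n(HCl) = 0.00979 × 0.495 = 4.85 × 10^-3 mol
Let x = n(NaOH), y = n(NaCl).
Titrant: 1x = 4.85 × 10^-3;  mass: 40.00x + 58.44y = 0.363
Solving, x = 4.85 × 10^-3 mol, y = 2.89 × 10^-3 mol
mass of NaOH = 4.85 × 10^-3 × 40.00 = 0.194 g
% NaOH = 0.194 / 0.363 × 100 = 53.4 %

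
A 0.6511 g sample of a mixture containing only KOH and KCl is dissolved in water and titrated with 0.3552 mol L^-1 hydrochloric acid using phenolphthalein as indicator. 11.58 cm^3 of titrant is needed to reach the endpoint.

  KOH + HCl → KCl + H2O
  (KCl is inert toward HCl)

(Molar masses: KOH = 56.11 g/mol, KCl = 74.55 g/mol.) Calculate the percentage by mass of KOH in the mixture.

35.45 %

n(HCl) = 0.01158 × 0.3552 = 4.113 × 10^-3 mol
Let x = n(KOH), y = n(KCl).
Titrant: 1x = 4.113 × 10^-3;  mass: 56.11x + 74.55y = 0.6511
Solving, x = 4.113 × 10^-3 mol, y = 5.638 × 10^-3 mol
mass of KOH = 4.113 × 10^-3 × 56.11 = 0.2308 g
% KOH = 0.2308 / 0.6511 × 100 = 35.45 %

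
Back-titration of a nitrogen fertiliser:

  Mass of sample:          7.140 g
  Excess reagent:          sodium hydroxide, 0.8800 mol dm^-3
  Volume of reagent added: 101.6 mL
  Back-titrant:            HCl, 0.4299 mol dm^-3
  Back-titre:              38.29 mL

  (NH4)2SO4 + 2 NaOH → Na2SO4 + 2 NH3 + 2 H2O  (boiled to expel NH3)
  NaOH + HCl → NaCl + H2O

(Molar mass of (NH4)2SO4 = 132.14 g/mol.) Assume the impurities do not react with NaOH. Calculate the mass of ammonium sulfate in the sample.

n(NaOH) added = 0.1016 × 0.8800 = 0.08941 mol
n(HCl) used in back-titration = 0.03829 × 0.4299 = 0.01646 mol
n(NaOH) left over = 0.01646 mol (1:1 ratio)
n(NaOH) consumed by analyte = 0.08941 − 0.01646 = 0.07295 mol
From the 1:2 ratio, n((NH4)2SO4) = 1/2 × 0.07295 = 0.03647 mol
mass of (NH4)2SO4 = 0.03647 × 132.14 = 4.820 g

4.820 g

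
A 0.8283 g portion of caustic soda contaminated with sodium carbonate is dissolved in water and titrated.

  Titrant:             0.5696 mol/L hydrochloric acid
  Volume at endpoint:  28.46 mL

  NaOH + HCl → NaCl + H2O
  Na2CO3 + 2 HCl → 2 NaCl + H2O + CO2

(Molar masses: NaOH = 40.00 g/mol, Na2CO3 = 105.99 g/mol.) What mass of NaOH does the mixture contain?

0.09478 g

n(HCl) = 0.02846 × 0.5696 = 0.01621 mol
Let x = n(NaOH), y = n(Na2CO3).
Titrant: 1x + 2y = 0.01621;  mass: 40.00x + 105.99y = 0.8283
Solving, x = 2.370 × 10^-3 mol, y = 6.921 × 10^-3 mol
mass of NaOH = 2.370 × 10^-3 × 40.00 = 0.09478 g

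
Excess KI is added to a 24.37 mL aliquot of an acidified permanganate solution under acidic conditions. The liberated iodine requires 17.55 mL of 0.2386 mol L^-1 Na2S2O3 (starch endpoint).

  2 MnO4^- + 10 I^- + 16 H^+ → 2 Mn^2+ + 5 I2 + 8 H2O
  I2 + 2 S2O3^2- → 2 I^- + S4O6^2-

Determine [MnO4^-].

n(S2O3^2-) = 0.01755 × 0.2386 = 4.187 × 10^-3 mol
n(I2) = n(S2O3^2-)/2 = 2.094 × 10^-3 mol
From the 2:5 ratio, n(MnO4^-) in the aliquot = 2/5 × 2.094 × 10^-3 = 8.375 × 10^-4 mol
[MnO4^-] = 8.375 × 10^-4 / 0.02437 = 0.03437 mol/L

0.03437 mol/L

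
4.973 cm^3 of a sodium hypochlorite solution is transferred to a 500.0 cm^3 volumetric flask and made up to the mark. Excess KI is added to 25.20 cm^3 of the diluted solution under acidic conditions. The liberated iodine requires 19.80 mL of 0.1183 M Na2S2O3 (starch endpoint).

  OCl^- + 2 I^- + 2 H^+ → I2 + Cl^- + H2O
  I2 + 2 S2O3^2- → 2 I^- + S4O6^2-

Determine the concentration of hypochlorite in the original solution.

4.673 M

n(S2O3^2-) = 0.01980 × 0.1183 = 2.342 × 10^-3 mol
n(I2) = n(S2O3^2-)/2 = 1.171 × 10^-3 mol
n(OCl^-) in the aliquot = 1.171 × 10^-3 mol (1:1 ratio)
[OCl^-]_dilute = 1.171 × 10^-3 / 0.02520 = 0.04648 mol/L
[OCl^-]_original = 0.04648 × 500.0/4.973 = 4.673 mol/L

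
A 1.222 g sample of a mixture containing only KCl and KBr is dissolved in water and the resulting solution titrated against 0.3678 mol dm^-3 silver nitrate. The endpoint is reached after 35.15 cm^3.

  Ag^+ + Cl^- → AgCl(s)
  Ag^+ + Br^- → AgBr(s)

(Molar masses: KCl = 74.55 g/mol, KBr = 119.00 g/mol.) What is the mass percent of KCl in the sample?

n(AgNO3) = 0.03515 × 0.3678 = 0.01293 mol
Let x = n(KCl), y = n(KBr).
Titrant: 1x + 1y = 0.01293;  mass: 74.55x + 119.00y = 1.222
Solving, x = 7.119 × 10^-3 mol, y = 5.809 × 10^-3 mol
mass of KCl = 7.119 × 10^-3 × 74.55 = 0.5307 g
% KCl = 0.5307 / 1.222 × 100 = 43.43 %

43.43 %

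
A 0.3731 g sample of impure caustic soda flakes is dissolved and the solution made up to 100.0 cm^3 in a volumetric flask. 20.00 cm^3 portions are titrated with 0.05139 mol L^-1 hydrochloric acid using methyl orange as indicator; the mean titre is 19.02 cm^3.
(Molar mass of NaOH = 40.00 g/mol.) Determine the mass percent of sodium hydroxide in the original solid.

52.40 %

NaOH + HCl → NaCl + H2O
n(HCl) per titration = 0.01902 × 0.05139 = 9.774 × 10^-4 mol
n(NaOH) in each aliquot = 9.774 × 10^-4 mol (1:1 ratio)
n(NaOH) in the whole flask = 9.774 × 10^-4 × 100.0/20.00 = 4.887 × 10^-3 mol
mass of NaOH = 4.887 × 10^-3 × 40.00 = 0.1955 g
% NaOH = 0.1955 / 0.3731 × 100 = 52.40 %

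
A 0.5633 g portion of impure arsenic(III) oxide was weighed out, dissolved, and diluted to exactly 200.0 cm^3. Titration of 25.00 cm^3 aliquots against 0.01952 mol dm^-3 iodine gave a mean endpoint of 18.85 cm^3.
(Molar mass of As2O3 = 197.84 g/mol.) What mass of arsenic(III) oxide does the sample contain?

As2O3 + 2 I2 + 2 H2O → As2O5 + 4 HI
n(I2) per titration = 0.01885 × 0.01952 = 3.680 × 10^-4 mol
From the 1:2 ratio, n(As2O3) in each aliquot = 1/2 × 3.680 × 10^-4 = 1.840 × 10^-4 mol
n(As2O3) in the whole flask = 1.840 × 10^-4 × 200.0/25.00 = 1.472 × 10^-3 mol
mass of As2O3 = 1.472 × 10^-3 × 197.84 = 0.2912 g

0.2912 g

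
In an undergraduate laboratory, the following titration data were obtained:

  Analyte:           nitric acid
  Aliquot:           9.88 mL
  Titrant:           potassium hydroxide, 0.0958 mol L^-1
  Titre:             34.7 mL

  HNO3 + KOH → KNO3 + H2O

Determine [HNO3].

0.336 mol/L

n(KOH) = 0.0347 L × 0.0958 mol/L = 3.32 × 10^-3 mol
n(HNO3) = 3.32 × 10^-3 mol (1:1 mole ratio)
[HNO3] = 3.32 × 10^-3 mol / 0.00988 L = 0.336 mol/L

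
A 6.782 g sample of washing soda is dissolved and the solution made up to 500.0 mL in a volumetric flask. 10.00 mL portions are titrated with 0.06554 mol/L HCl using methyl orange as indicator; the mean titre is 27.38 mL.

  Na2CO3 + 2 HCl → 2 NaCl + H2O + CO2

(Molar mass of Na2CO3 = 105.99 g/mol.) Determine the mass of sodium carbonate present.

4.755 g

n(HCl) per titration = 0.02738 × 0.06554 = 1.794 × 10^-3 mol
From the 1:2 ratio, n(Na2CO3) in each aliquot = 1/2 × 1.794 × 10^-3 = 8.972 × 10^-4 mol
n(Na2CO3) in the whole flask = 8.972 × 10^-4 × 500.0/10.00 = 0.04486 mol
mass of Na2CO3 = 0.04486 × 105.99 = 4.755 g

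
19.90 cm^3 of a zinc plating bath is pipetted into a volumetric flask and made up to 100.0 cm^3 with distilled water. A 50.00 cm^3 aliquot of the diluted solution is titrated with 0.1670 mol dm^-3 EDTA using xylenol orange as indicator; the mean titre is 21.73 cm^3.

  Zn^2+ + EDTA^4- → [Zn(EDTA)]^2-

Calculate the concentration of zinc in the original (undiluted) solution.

n(EDTA) = 0.02173 × 0.1670 = 3.629 × 10^-3 mol
n(Zn2+) in the aliquot = 3.629 × 10^-3 mol (1:1 ratio)
[Zn2+]_dilute = 3.629 × 10^-3 / 0.05000 = 0.07258 mol/L
Dilution factor = 100.0 / 19.90 = 5.025
[Zn2+]_stock = 0.07258 × 5.025 = 0.3647 mol/L

0.3647 mol/L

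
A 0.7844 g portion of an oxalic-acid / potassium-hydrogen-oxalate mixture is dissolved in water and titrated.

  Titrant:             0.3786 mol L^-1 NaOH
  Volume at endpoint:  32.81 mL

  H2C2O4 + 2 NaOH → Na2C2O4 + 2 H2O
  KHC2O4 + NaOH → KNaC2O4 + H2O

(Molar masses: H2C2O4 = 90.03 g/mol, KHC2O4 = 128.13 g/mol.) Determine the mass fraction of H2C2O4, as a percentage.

n(NaOH) = 0.03281 × 0.3786 = 0.01242 mol
Let x = n(H2C2O4), y = n(KHC2O4).
Titrant: 2x + 1y = 0.01242;  mass: 90.03x + 128.13y = 0.7844
Solving, x = 4.856 × 10^-3 mol, y = 2.710 × 10^-3 mol
mass of H2C2O4 = 4.856 × 10^-3 × 90.03 = 0.4372 g
% H2C2O4 = 0.4372 / 0.7844 × 100 = 55.74 %

55.74 %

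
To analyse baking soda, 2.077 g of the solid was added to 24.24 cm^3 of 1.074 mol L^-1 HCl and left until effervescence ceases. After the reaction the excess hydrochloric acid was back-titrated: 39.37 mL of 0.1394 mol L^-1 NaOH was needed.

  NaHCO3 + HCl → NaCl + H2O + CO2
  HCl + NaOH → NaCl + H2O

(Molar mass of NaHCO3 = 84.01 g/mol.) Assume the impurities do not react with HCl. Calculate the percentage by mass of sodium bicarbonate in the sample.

n(HCl) added = 0.02424 × 1.074 = 0.02603 mol
n(NaOH) used in back-titration = 0.03937 × 0.1394 = 5.488 × 10^-3 mol
n(HCl) left over = 5.488 × 10^-3 mol (1:1 ratio)
n(HCl) consumed by analyte = 0.02603 − 5.488 × 10^-3 = 0.02055 mol
n(NaHCO3) = 0.02055 mol (1:1 ratio)
mass of NaHCO3 = 0.02055 × 84.01 = 1.726 g
% NaHCO3 = 1.726 / 2.077 × 100 = 83.10 %

83.10 %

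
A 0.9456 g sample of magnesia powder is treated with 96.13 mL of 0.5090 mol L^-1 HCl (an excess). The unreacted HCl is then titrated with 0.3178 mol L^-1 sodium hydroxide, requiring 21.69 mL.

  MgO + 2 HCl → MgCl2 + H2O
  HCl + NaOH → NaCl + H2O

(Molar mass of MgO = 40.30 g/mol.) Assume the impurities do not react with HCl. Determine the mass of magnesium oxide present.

0.8470 g

n(HCl) added = 0.09613 × 0.5090 = 0.04893 mol
n(NaOH) used in back-titration = 0.02169 × 0.3178 = 6.893 × 10^-3 mol
n(HCl) left over = 6.893 × 10^-3 mol (1:1 ratio)
n(HCl) consumed by analyte = 0.04893 − 6.893 × 10^-3 = 0.04204 mol
From the 1:2 ratio, n(MgO) = 1/2 × 0.04204 = 0.02102 mol
mass of MgO = 0.02102 × 40.30 = 0.8470 g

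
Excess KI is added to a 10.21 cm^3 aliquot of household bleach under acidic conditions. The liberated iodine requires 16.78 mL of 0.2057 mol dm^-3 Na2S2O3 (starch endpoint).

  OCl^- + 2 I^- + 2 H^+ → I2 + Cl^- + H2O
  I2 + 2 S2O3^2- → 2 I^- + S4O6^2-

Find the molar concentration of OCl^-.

0.1690 mol/L

n(S2O3^2-) = 0.01678 × 0.2057 = 3.452 × 10^-3 mol
n(I2) = n(S2O3^2-)/2 = 1.726 × 10^-3 mol
n(OCl^-) in the aliquot = 1.726 × 10^-3 mol (1:1 ratio)
[OCl^-] = 1.726 × 10^-3 / 0.01021 = 0.1690 mol/L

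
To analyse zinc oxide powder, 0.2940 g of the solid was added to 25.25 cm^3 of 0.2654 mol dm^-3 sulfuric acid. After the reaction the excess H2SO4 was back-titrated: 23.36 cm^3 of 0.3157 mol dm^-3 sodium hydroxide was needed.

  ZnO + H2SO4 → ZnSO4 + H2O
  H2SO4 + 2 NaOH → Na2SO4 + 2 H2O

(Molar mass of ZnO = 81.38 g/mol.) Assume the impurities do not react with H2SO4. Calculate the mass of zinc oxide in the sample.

n(H2SO4) added = 0.02525 × 0.2654 = 6.701 × 10^-3 mol
n(NaOH) used in back-titration = 0.02336 × 0.3157 = 7.375 × 10^-3 mol
From the 1:2 ratio, n(H2SO4) left over = 1/2 × 7.375 × 10^-3 = 3.687 × 10^-3 mol
n(H2SO4) consumed by analyte = 6.701 × 10^-3 − 3.687 × 10^-3 = 3.014 × 10^-3 mol
n(ZnO) = 3.014 × 10^-3 mol (1:1 ratio)
mass of ZnO = 3.014 × 10^-3 × 81.38 = 0.2453 g

0.2453 g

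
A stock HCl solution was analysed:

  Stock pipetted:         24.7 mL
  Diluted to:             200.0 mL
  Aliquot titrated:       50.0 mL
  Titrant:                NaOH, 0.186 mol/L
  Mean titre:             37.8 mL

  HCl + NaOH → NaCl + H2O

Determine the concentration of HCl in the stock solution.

n(NaOH) = 0.0378 × 0.186 = 7.03 × 10^-3 mol
n(HCl) in the aliquot = 7.03 × 10^-3 mol (1:1 ratio)
[HCl]_dilute = 7.03 × 10^-3 / 0.0500 = 0.141 mol/L
Dilution factor = 200.0 / 24.7 = 8.097
[HCl]_stock = 0.141 × 8.097 = 1.14 mol/L

1.14 mol/L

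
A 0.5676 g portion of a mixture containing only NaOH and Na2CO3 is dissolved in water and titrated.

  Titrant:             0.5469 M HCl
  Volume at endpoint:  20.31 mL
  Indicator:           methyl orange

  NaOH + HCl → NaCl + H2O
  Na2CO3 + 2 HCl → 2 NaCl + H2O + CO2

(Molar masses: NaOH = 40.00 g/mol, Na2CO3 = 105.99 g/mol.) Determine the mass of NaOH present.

n(HCl) = 0.02031 × 0.5469 = 0.01111 mol
Let x = n(NaOH), y = n(Na2CO3).
Titrant: 1x + 2y = 0.01111;  mass: 40.00x + 105.99y = 0.5676
Solving, x = 1.619 × 10^-3 mol, y = 4.744 × 10^-3 mol
mass of NaOH = 1.619 × 10^-3 × 40.00 = 0.06478 g

0.06478 g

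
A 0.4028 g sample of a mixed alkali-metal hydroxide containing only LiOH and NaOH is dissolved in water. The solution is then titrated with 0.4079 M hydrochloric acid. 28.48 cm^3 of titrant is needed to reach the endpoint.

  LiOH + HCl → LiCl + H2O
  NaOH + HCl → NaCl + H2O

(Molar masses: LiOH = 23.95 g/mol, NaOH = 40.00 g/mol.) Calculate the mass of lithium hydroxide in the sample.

n(HCl) = 0.02848 × 0.4079 = 0.01162 mol
Let x = n(LiOH), y = n(NaOH).
Titrant: 1x + 1y = 0.01162;  mass: 23.95x + 40.00y = 0.4028
Solving, x = 3.855 × 10^-3 mol, y = 7.762 × 10^-3 mol
mass of LiOH = 3.855 × 10^-3 × 23.95 = 0.09234 g

0.09234 g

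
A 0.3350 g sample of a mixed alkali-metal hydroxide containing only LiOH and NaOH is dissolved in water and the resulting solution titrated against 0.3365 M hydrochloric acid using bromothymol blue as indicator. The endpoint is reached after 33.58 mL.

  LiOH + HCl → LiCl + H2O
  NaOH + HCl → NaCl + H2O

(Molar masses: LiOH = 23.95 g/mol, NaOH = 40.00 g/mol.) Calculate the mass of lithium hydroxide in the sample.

0.1746 g

n(HCl) = 0.03358 × 0.3365 = 0.01130 mol
Let x = n(LiOH), y = n(NaOH).
Titrant: 1x + 1y = 0.01130;  mass: 23.95x + 40.00y = 0.3350
Solving, x = 7.289 × 10^-3 mol, y = 4.011 × 10^-3 mol
mass of LiOH = 7.289 × 10^-3 × 23.95 = 0.1746 g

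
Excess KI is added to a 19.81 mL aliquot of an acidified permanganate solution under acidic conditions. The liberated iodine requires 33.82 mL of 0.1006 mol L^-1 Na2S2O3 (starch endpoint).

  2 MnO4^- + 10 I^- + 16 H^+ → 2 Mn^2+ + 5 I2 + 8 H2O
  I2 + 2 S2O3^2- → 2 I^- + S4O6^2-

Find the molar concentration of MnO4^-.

0.03435 mol/L

n(S2O3^2-) = 0.03382 × 0.1006 = 3.402 × 10^-3 mol
n(I2) = n(S2O3^2-)/2 = 1.701 × 10^-3 mol
From the 2:5 ratio, n(MnO4^-) in the aliquot = 2/5 × 1.701 × 10^-3 = 6.805 × 10^-4 mol
[MnO4^-] = 6.805 × 10^-4 / 0.01981 = 0.03435 mol/L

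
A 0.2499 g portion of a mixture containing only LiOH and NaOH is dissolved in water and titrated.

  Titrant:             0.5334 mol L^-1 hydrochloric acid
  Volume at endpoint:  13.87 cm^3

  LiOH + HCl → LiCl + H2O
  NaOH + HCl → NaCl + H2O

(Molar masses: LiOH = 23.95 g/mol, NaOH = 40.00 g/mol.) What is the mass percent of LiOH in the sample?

27.49 %

n(HCl) = 0.01387 × 0.5334 = 7.398 × 10^-3 mol
Let x = n(LiOH), y = n(NaOH).
Titrant: 1x + 1y = 7.398 × 10^-3;  mass: 23.95x + 40.00y = 0.2499
Solving, x = 2.868 × 10^-3 mol, y = 4.530 × 10^-3 mol
mass of LiOH = 2.868 × 10^-3 × 23.95 = 0.06869 g
% LiOH = 0.06869 / 0.2499 × 100 = 27.49 %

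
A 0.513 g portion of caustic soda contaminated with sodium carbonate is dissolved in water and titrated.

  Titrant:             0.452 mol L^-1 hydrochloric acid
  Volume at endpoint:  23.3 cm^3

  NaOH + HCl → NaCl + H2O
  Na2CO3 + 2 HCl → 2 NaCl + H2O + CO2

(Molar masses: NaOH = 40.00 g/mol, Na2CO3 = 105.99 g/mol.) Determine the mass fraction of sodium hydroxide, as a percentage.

n(HCl) = 0.0233 × 0.452 = 0.0105 mol
Let x = n(NaOH), y = n(Na2CO3).
Titrant: 1x + 2y = 0.0105;  mass: 40.00x + 105.99y = 0.513
Solving, x = 3.47 × 10^-3 mol, y = 3.53 × 10^-3 mol
mass of NaOH = 3.47 × 10^-3 × 40.00 = 0.139 g
% NaOH = 0.139 / 0.513 × 100 = 27.1 %

27.1 %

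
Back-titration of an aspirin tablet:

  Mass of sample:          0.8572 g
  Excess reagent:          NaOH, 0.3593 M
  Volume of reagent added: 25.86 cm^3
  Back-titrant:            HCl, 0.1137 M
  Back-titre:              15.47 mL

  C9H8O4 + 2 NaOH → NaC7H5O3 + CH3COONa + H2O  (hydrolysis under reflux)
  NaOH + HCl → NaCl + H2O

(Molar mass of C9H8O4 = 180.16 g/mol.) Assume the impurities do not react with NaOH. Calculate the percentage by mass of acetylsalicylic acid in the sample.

79.16 %

n(NaOH) added = 0.02586 × 0.3593 = 9.291 × 10^-3 mol
n(HCl) used in back-titration = 0.01547 × 0.1137 = 1.759 × 10^-3 mol
n(NaOH) left over = 1.759 × 10^-3 mol (1:1 ratio)
n(NaOH) consumed by analyte = 9.291 × 10^-3 − 1.759 × 10^-3 = 7.533 × 10^-3 mol
From the 1:2 ratio, n(C9H8O4) = 1/2 × 7.533 × 10^-3 = 3.766 × 10^-3 mol
mass of C9H8O4 = 3.766 × 10^-3 × 180.16 = 0.6785 g
% C9H8O4 = 0.6785 / 0.8572 × 100 = 79.16 %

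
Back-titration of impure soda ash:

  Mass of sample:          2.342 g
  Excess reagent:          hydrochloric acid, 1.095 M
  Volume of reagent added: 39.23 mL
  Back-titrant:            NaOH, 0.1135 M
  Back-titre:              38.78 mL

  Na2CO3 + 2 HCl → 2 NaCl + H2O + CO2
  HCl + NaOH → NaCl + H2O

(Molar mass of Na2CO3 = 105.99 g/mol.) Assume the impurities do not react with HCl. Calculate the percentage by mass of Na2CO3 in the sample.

87.24 %

n(HCl) added = 0.03923 × 1.095 = 0.04296 mol
n(NaOH) used in back-titration = 0.03878 × 0.1135 = 4.402 × 10^-3 mol
n(HCl) left over = 4.402 × 10^-3 mol (1:1 ratio)
n(HCl) consumed by analyte = 0.04296 − 4.402 × 10^-3 = 0.03856 mol
From the 1:2 ratio, n(Na2CO3) = 1/2 × 0.03856 = 0.01928 mol
mass of Na2CO3 = 0.01928 × 105.99 = 2.043 g
% Na2CO3 = 2.043 / 2.342 × 100 = 87.24 %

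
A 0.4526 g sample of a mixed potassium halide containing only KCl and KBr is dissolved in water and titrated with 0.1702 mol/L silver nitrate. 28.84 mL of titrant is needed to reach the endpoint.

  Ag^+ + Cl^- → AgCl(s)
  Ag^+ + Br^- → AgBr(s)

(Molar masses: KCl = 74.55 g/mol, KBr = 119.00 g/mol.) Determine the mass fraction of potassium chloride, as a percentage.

48.74 %

n(AgNO3) = 0.02884 × 0.1702 = 4.909 × 10^-3 mol
Let x = n(KCl), y = n(KBr).
Titrant: 1x + 1y = 4.909 × 10^-3;  mass: 74.55x + 119.00y = 0.4526
Solving, x = 2.959 × 10^-3 mol, y = 1.950 × 10^-3 mol
mass of KCl = 2.959 × 10^-3 × 74.55 = 0.2206 g
% KCl = 0.2206 / 0.4526 × 100 = 48.74 %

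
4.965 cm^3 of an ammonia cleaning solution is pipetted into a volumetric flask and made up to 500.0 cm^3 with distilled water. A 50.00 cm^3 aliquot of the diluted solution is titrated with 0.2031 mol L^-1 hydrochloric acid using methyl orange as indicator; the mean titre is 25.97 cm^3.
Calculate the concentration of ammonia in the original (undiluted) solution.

NH3 + HCl → NH4Cl
n(HCl) = 0.02597 × 0.2031 = 5.275 × 10^-3 mol
n(NH3) in the aliquot = 5.275 × 10^-3 mol (1:1 ratio)
[NH3]_dilute = 5.275 × 10^-3 / 0.05000 = 0.1055 mol/L
Dilution factor = 500.0 / 4.965 = 100.7
[NH3]_stock = 0.1055 × 100.7 = 10.62 mol/L

10.62 mol/L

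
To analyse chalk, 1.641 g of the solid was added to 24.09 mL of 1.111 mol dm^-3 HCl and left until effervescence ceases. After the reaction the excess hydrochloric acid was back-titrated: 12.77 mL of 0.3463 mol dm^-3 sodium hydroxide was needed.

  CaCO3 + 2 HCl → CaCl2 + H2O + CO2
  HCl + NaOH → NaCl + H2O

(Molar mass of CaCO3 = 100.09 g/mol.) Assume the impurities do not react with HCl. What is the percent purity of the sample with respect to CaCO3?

68.13 %

n(HCl) added = 0.02409 × 1.111 = 0.02676 mol
n(NaOH) used in back-titration = 0.01277 × 0.3463 = 4.422 × 10^-3 mol
n(HCl) left over = 4.422 × 10^-3 mol (1:1 ratio)
n(HCl) consumed by analyte = 0.02676 − 4.422 × 10^-3 = 0.02234 mol
From the 1:2 ratio, n(CaCO3) = 1/2 × 0.02234 = 0.01117 mol
mass of CaCO3 = 0.01117 × 100.09 = 1.118 g
% CaCO3 = 1.118 / 1.641 × 100 = 68.13 %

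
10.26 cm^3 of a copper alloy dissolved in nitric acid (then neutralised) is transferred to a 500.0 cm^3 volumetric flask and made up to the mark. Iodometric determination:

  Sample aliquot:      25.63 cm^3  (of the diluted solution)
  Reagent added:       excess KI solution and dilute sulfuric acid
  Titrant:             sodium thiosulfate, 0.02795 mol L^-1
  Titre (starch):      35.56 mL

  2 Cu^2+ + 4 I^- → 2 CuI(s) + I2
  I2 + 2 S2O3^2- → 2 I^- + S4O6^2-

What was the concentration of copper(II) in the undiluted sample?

1.890 mol/L

n(S2O3^2-) = 0.03556 × 0.02795 = 9.939 × 10^-4 mol
n(I2) = n(S2O3^2-)/2 = 4.970 × 10^-4 mol
From the 2:1 ratio, n(Cu2+) in the aliquot = 2/1 × 4.970 × 10^-4 = 9.939 × 10^-4 mol
[Cu2+]_dilute = 9.939 × 10^-4 / 0.02563 = 0.03878 mol/L
[Cu2+]_original = 0.03878 × 500.0/10.26 = 1.890 mol/L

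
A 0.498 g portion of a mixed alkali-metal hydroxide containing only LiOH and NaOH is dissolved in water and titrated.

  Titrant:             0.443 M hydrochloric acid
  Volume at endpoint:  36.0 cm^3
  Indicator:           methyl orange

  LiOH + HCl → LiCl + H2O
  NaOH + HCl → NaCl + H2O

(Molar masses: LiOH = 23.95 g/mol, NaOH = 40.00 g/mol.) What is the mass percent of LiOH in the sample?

n(HCl) = 0.0360 × 0.443 = 0.0159 mol
Let x = n(LiOH), y = n(NaOH).
Titrant: 1x + 1y = 0.0159;  mass: 23.95x + 40.00y = 0.498
Solving, x = 8.72 × 10^-3 mol, y = 7.23 × 10^-3 mol
mass of LiOH = 8.72 × 10^-3 × 23.95 = 0.209 g
% LiOH = 0.209 / 0.498 × 100 = 41.9 %

41.9 %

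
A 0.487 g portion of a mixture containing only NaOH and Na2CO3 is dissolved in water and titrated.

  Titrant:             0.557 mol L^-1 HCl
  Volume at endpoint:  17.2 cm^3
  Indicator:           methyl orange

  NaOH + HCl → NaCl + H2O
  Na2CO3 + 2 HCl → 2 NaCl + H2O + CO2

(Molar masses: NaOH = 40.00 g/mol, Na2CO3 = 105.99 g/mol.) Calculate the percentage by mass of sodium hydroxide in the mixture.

n(HCl) = 0.0172 × 0.557 = 9.58 × 10^-3 mol
Let x = n(NaOH), y = n(Na2CO3).
Titrant: 1x + 2y = 9.58 × 10^-3;  mass: 40.00x + 105.99y = 0.487
Solving, x = 1.59 × 10^-3 mol, y = 3.99 × 10^-3 mol
mass of NaOH = 1.59 × 10^-3 × 40.00 = 0.0638 g
% NaOH = 0.0638 / 0.487 × 100 = 13.1 %

13.1 %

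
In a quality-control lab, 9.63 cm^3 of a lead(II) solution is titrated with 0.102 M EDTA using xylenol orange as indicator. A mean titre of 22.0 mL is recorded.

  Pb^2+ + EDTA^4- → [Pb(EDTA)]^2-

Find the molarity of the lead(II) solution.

n(EDTA) = 0.0220 L × 0.102 mol/L = 2.24 × 10^-3 mol
n(Pb2+) = 2.24 × 10^-3 mol (1:1 mole ratio)
[Pb2+] = 2.24 × 10^-3 mol / 0.00963 L = 0.233 mol/L

0.233 M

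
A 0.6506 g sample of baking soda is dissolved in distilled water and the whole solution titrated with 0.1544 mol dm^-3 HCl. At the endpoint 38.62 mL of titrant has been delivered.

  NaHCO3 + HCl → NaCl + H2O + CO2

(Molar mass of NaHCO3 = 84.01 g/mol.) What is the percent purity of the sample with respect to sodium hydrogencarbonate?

77.00 %

n(HCl) = 0.03862 L × 0.1544 mol/L = 5.963 × 10^-3 mol
n(NaHCO3) = 5.963 × 10^-3 mol (1:1 ratio)
mass of NaHCO3 = 5.963 × 10^-3 × 84.01 g/mol = 0.5009 g
% NaHCO3 = 0.5009 / 0.6506 × 100 = 77.00 %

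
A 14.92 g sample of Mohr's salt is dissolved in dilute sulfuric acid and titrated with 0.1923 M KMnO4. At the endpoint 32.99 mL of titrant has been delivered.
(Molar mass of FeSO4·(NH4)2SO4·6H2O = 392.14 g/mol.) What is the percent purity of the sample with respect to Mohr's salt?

83.37 %

MnO4^- + 5 Fe^2+ + 8 H^+ → Mn^2+ + 5 Fe^3+ + 4 H2O
n(KMnO4) = 0.03299 L × 0.1923 mol/L = 6.344 × 10^-3 mol
From the 5:1 ratio, n(FeSO4·(NH4)2SO4·6H2O) = 5/1 × 6.344 × 10^-3 = 0.03172 mol
mass of FeSO4·(NH4)2SO4·6H2O = 0.03172 × 392.14 g/mol = 12.44 g
% FeSO4·(NH4)2SO4·6H2O = 12.44 / 14.92 × 100 = 83.37 %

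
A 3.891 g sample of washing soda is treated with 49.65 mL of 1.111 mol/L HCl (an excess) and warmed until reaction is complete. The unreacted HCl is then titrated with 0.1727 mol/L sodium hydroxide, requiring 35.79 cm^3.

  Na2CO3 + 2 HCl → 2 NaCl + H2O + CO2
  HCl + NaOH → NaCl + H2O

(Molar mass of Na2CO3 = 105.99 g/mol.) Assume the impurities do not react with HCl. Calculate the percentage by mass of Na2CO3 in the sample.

n(HCl) added = 0.04965 × 1.111 = 0.05516 mol
n(NaOH) used in back-titration = 0.03579 × 0.1727 = 6.181 × 10^-3 mol
n(HCl) left over = 6.181 × 10^-3 mol (1:1 ratio)
n(HCl) consumed by analyte = 0.05516 − 6.181 × 10^-3 = 0.04898 mol
From the 1:2 ratio, n(Na2CO3) = 1/2 × 0.04898 = 0.02449 mol
mass of Na2CO3 = 0.02449 × 105.99 = 2.596 g
% Na2CO3 = 2.596 / 3.891 × 100 = 66.71 %

66.71 %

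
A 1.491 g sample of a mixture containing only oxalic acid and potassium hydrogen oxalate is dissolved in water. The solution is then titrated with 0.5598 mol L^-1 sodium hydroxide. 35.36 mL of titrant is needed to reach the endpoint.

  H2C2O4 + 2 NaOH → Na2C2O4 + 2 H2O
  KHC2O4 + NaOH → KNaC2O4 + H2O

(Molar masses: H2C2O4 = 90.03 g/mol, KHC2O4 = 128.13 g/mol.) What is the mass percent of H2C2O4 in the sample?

n(NaOH) = 0.03536 × 0.5598 = 0.01979 mol
Let x = n(H2C2O4), y = n(KHC2O4).
Titrant: 2x + 1y = 0.01979;  mass: 90.03x + 128.13y = 1.491
Solving, x = 6.288 × 10^-3 mol, y = 7.218 × 10^-3 mol
mass of H2C2O4 = 6.288 × 10^-3 × 90.03 = 0.5661 g
% H2C2O4 = 0.5661 / 1.491 × 100 = 37.97 %

37.97 %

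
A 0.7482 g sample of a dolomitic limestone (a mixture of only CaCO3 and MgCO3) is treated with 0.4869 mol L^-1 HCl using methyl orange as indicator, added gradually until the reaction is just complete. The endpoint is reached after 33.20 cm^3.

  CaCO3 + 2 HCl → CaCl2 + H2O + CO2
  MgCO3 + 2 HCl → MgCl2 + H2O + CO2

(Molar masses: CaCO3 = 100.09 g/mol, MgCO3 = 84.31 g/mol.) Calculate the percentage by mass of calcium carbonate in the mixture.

n(HCl) = 0.03320 × 0.4869 = 0.01617 mol
Let x = n(CaCO3), y = n(MgCO3).
Titrant: 2x + 2y = 0.01617;  mass: 100.09x + 84.31y = 0.7482
Solving, x = 4.231 × 10^-3 mol, y = 3.852 × 10^-3 mol
mass of CaCO3 = 4.231 × 10^-3 × 100.09 = 0.4235 g
% CaCO3 = 0.4235 / 0.7482 × 100 = 56.60 %

56.60 %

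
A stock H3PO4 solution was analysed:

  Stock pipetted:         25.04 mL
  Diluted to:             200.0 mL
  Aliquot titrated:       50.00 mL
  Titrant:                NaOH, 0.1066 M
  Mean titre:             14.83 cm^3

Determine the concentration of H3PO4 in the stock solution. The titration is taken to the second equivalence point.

0.1263 M

H3PO4 + 2 NaOH → Na2HPO4 + 2 H2O
n(NaOH) = 0.01483 × 0.1066 = 1.581 × 10^-3 mol
From the 1:2 ratio, n(H3PO4) in the aliquot = 1/2 × 1.581 × 10^-3 = 7.904 × 10^-4 mol
[H3PO4]_dilute = 7.904 × 10^-4 / 0.05000 = 0.01581 mol/L
Dilution factor = 200.0 / 25.04 = 7.987
[H3PO4]_stock = 0.01581 × 7.987 = 0.1263 mol/L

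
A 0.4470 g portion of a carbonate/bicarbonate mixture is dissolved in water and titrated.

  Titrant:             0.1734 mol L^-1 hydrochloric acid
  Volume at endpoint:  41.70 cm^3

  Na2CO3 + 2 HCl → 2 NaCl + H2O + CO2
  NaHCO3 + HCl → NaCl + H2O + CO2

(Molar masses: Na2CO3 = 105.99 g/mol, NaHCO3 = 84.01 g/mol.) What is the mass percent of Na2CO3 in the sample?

n(HCl) = 0.04170 × 0.1734 = 7.231 × 10^-3 mol
Let x = n(Na2CO3), y = n(NaHCO3).
Titrant: 2x + 1y = 7.231 × 10^-3;  mass: 105.99x + 84.01y = 0.4470
Solving, x = 2.587 × 10^-3 mol, y = 2.057 × 10^-3 mol
mass of Na2CO3 = 2.587 × 10^-3 × 105.99 = 0.2742 g
% Na2CO3 = 0.2742 / 0.4470 × 100 = 61.34 %

61.34 %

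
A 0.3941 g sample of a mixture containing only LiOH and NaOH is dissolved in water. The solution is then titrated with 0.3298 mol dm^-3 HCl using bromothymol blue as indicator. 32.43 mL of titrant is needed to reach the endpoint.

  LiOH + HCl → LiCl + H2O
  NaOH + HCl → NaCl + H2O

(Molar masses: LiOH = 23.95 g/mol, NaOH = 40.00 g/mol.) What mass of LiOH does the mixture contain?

n(HCl) = 0.03243 × 0.3298 = 0.01070 mol
Let x = n(LiOH), y = n(NaOH).
Titrant: 1x + 1y = 0.01070;  mass: 23.95x + 40.00y = 0.3941
Solving, x = 2.101 × 10^-3 mol, y = 8.595 × 10^-3 mol
mass of LiOH = 2.101 × 10^-3 × 23.95 = 0.05031 g

0.05031 g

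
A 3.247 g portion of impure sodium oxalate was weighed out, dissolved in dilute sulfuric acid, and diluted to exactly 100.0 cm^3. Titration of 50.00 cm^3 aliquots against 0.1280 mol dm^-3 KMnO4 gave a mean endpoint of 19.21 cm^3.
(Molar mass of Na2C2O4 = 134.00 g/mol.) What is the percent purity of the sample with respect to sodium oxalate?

50.74 %

2 MnO4^- + 5 C2O4^2- + 16 H^+ → 2 Mn^2+ + 10 CO2 + 8 H2O
n(KMnO4) per titration = 0.01921 × 0.1280 = 2.459 × 10^-3 mol
From the 5:2 ratio, n(Na2C2O4) in each aliquot = 5/2 × 2.459 × 10^-3 = 6.147 × 10^-3 mol
n(Na2C2O4) in the whole flask = 6.147 × 10^-3 × 100.0/50.00 = 0.01229 mol
mass of Na2C2O4 = 0.01229 × 134.00 = 1.647 g
% Na2C2O4 = 1.647 / 3.247 × 100 = 50.74 %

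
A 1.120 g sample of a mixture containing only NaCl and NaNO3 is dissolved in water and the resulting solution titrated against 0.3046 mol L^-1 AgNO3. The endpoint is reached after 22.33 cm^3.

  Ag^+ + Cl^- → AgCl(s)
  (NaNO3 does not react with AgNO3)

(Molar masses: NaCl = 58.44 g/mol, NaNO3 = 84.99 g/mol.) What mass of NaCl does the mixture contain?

0.3975 g

n(AgNO3) = 0.02233 × 0.3046 = 6.802 × 10^-3 mol
Let x = n(NaCl), y = n(NaNO3).
Titrant: 1x = 6.802 × 10^-3;  mass: 58.44x + 84.99y = 1.120
Solving, x = 6.802 × 10^-3 mol, y = 8.501 × 10^-3 mol
mass of NaCl = 6.802 × 10^-3 × 58.44 = 0.3975 g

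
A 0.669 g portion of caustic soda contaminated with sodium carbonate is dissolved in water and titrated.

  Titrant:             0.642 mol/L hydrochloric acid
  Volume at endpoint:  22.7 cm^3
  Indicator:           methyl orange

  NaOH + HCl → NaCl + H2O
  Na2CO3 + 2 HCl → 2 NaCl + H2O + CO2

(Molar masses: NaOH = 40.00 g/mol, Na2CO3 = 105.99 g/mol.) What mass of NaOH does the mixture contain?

0.318 g

n(HCl) = 0.0227 × 0.642 = 0.0146 mol
Let x = n(NaOH), y = n(Na2CO3).
Titrant: 1x + 2y = 0.0146;  mass: 40.00x + 105.99y = 0.669
Solving, x = 7.95 × 10^-3 mol, y = 3.31 × 10^-3 mol
mass of NaOH = 7.95 × 10^-3 × 40.00 = 0.318 g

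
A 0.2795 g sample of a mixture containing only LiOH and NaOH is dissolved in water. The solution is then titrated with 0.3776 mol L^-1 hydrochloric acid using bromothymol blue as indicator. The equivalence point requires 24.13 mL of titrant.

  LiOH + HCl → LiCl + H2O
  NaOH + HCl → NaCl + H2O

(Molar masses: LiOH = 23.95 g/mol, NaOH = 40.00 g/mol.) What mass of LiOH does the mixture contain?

n(HCl) = 0.02413 × 0.3776 = 9.111 × 10^-3 mol
Let x = n(LiOH), y = n(NaOH).
Titrant: 1x + 1y = 9.111 × 10^-3;  mass: 23.95x + 40.00y = 0.2795
Solving, x = 5.293 × 10^-3 mol, y = 3.818 × 10^-3 mol
mass of LiOH = 5.293 × 10^-3 × 23.95 = 0.1268 g

0.1268 g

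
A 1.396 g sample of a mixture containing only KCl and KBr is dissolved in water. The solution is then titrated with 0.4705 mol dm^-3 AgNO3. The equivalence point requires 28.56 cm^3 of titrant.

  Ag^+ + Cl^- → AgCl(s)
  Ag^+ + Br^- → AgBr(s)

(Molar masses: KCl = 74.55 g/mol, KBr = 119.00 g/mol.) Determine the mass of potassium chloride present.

0.3406 g

n(AgNO3) = 0.02856 × 0.4705 = 0.01344 mol
Let x = n(KCl), y = n(KBr).
Titrant: 1x + 1y = 0.01344;  mass: 74.55x + 119.00y = 1.396
Solving, x = 4.568 × 10^-3 mol, y = 8.869 × 10^-3 mol
mass of KCl = 4.568 × 10^-3 × 74.55 = 0.3406 g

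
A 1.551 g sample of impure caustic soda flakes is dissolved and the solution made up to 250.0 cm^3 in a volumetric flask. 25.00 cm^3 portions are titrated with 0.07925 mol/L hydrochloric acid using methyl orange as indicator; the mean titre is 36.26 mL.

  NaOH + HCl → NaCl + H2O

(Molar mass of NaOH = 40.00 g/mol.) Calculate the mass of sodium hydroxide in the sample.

1.149 g

n(HCl) per titration = 0.03626 × 0.07925 = 2.874 × 10^-3 mol
n(NaOH) in each aliquot = 2.874 × 10^-3 mol (1:1 ratio)
n(NaOH) in the whole flask = 2.874 × 10^-3 × 250.0/25.00 = 0.02874 mol
mass of NaOH = 0.02874 × 40.00 = 1.149 g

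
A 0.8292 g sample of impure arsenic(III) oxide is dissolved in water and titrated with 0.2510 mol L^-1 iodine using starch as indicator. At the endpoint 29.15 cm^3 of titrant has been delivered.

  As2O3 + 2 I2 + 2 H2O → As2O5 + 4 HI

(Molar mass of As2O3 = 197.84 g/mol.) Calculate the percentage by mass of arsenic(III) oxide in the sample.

87.28 %

n(I2) = 0.02915 L × 0.2510 mol/L = 7.317 × 10^-3 mol
From the 1:2 ratio, n(As2O3) = 1/2 × 7.317 × 10^-3 = 3.658 × 10^-3 mol
mass of As2O3 = 3.658 × 10^-3 × 197.84 g/mol = 0.7238 g
% As2O3 = 0.7238 / 0.8292 × 100 = 87.28 %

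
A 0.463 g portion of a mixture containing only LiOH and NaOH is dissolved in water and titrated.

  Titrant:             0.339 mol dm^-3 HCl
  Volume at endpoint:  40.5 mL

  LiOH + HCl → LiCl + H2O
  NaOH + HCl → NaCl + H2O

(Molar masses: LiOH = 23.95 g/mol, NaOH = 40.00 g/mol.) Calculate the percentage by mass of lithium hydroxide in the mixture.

n(HCl) = 0.0405 × 0.339 = 0.0137 mol
Let x = n(LiOH), y = n(NaOH).
Titrant: 1x + 1y = 0.0137;  mass: 23.95x + 40.00y = 0.463
Solving, x = 5.37 × 10^-3 mol, y = 8.36 × 10^-3 mol
mass of LiOH = 5.37 × 10^-3 × 23.95 = 0.129 g
% LiOH = 0.129 / 0.463 × 100 = 27.8 %

27.8 %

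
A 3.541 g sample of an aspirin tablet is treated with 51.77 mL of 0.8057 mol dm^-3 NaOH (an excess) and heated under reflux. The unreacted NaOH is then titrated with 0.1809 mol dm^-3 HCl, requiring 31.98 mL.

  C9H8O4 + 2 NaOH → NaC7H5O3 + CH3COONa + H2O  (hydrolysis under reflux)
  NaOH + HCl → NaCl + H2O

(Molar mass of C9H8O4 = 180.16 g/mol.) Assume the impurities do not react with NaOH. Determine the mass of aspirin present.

n(NaOH) added = 0.05177 × 0.8057 = 0.04171 mol
n(HCl) used in back-titration = 0.03198 × 0.1809 = 5.785 × 10^-3 mol
n(NaOH) left over = 5.785 × 10^-3 mol (1:1 ratio)
n(NaOH) consumed by analyte = 0.04171 − 5.785 × 10^-3 = 0.03593 mol
From the 1:2 ratio, n(C9H8O4) = 1/2 × 0.03593 = 0.01796 mol
mass of C9H8O4 = 0.01796 × 180.16 = 3.236 g

3.236 g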